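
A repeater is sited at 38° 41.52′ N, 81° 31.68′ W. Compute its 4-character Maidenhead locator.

EM98

Add 180° to longitude and 90° to latitude: 98.47, 128.69.
Field: lon ⌊98.47/20⌋ = 4 → E; lat ⌊128.69/10⌋ = 12 → M.
Square: lon ⌊18.47/2⌋ = 9; lat ⌊8.69/1⌋ = 8.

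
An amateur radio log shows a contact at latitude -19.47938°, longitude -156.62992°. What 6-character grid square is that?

BH10qm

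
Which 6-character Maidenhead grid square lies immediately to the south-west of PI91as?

PI81xr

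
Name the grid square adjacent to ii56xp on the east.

Longitude subsquare x = 23; +1 → 24, wraps to 0 = a, carry into square.
Longitude square 5; +1 → 6.
The latitude characters are unchanged.

II66ap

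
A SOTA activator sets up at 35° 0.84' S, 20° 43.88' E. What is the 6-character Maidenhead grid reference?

KF04ix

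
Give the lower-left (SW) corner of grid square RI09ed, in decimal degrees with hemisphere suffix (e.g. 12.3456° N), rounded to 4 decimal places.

0.8750° S, 160.3333° E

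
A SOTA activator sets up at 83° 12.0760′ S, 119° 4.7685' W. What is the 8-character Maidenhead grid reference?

Shift to the Maidenhead origin (180°W, 90°S): lon 60.92052, lat 6.79873.
Field (20°×10°, letters A–R): 60.92052/20 → 3 → D, 6.79873/10 → 0 → A; chars DA.
Square (2°×1°, digits 0–9): 0.92052/2 → 0, 6.79873/1 → 6; chars 06.
Subsquare (5′×2.5′, letters a–x): 0.92052/0.0833333 → 11 → l, 0.79873/0.0416667 → 19 → t; chars lt.
Extended square (30″×15″, digits 0–9): 0.00386/0.00833333 → 0, 0.00707/0.00416667 → 1; chars 01.

DA06lt01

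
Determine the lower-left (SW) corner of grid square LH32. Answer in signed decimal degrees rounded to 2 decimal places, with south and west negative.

Field L=11, H=7: +11·20° lon, +7·10° lat → SW at lon 40°, lat -20°.
Square 3, 2: +3·2° lon, +2·1° lat → SW at lon 46°, lat -18°.
latitude -18.00, longitude 46.00.

-18.00, 46.00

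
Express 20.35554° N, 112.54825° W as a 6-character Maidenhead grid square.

DL30ri

Add 180° to longitude and 90° to latitude: 67.4518, 110.3555.
Field: lon ⌊67.4518/20⌋ = 3 → D; lat ⌊110.3555/10⌋ = 11 → L.
Square: lon ⌊7.4518/2⌋ = 3; lat ⌊0.3555/1⌋ = 0.
Subsquare: lon ⌊1.4518/0.0833333⌋ = 17 → r; lat ⌊0.3555/0.0416667⌋ = 8 → i.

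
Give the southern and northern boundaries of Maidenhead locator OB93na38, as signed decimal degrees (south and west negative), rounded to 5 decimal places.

-76.96667, -76.96250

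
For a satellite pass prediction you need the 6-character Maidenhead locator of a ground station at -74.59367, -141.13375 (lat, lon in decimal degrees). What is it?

BB95kj

Add 180° to longitude and 90° to latitude: 38.8663, 15.4063.
Field (20°×10°, letters A–R): lon ⌊38.8663/20⌋ = 1 → B; lat ⌊15.4063/10⌋ = 1 → B.
Square (2°×1°, digits 0–9): lon ⌊18.8663/2⌋ = 9; lat ⌊5.4063/1⌋ = 5.
Subsquare (5′×2.5′, letters a–x): lon ⌊0.8663/0.0833333⌋ = 10 → k; lat ⌊0.4063/0.0416667⌋ = 9 → j.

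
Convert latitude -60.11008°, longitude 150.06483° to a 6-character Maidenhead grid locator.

QC59av

Offset from 180°W / 90°S: lon 330.0648°, lat 29.8899°.
Field: 330.0648/20 → 16 → Q, 29.8899/10 → 2 → C; chars QC.
Square: 10.0648/2 → 5, 9.8899/1 → 9; chars 59.
Subsquare: 0.0648/0.0833333 → 0 → a, 0.8899/0.0416667 → 21 → v; chars av.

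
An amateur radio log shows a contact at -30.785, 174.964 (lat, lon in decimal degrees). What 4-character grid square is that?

RF79

Shift to the Maidenhead origin (180°W, 90°S): lon 354.96, lat 59.22.
Field: 354.96/20 → 17 → R, 59.22/10 → 5 → F; chars RF.
Square: 14.96/2 → 7, 9.22/1 → 9; chars 79.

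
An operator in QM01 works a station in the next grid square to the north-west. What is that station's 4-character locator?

PM92

Longitude square 0; −1 → -1, wraps to 9, carry into field.
Longitude field Q = 16; −1 → 15 = P.
Latitude square 1; +1 → 2.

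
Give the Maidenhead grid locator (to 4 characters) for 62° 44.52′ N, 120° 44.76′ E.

PP02

Offset from 180°W / 90°S: lon 300.75°, lat 152.74°.
Field: lon ⌊300.75/20⌋ = 15 → P; lat ⌊152.74/10⌋ = 15 → P.
Square: lon ⌊0.75/2⌋ = 0; lat ⌊2.74/1⌋ = 2.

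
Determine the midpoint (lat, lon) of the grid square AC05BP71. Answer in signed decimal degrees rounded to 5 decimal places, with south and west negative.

-64.36875, -179.85417

Field A=0, C=2: +0·20° lon, +2·10° lat → SW at lon -180°, lat -70°.
Square 0, 5: +0·2° lon, +5·1° lat → SW at lon -180°, lat -65°.
Subsquare b=1, p=15: +1·0.0833333° lon, +15·0.0416667° lat → SW at lon -179.917°, lat -64.375°.
Extended square 7, 1: +7·0.00833333° lon, +1·0.00416667° lat → SW at lon -179.858°, lat -64.3708°.
Cell spans 0.00833333° lon × 0.00416667° lat. Centre is SW corner plus half of each.
latitude -64.36875, longitude -179.85417.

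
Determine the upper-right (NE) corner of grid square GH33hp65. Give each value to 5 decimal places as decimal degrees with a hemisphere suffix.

Field G=6, H=7: +6·20° lon, +7·10° lat → SW at lon -60°, lat -20°.
Square 3, 3: +3·2° lon, +3·1° lat → SW at lon -54°, lat -17°.
Subsquare h=7, p=15: +7·0.0833333° lon, +15·0.0416667° lat → SW at lon -53.4167°, lat -16.375°.
Extended square 6, 5: +6·0.00833333° lon, +5·0.00416667° lat → SW at lon -53.3667°, lat -16.3542°.
Cell spans 0.00833333° lon × 0.00416667° lat. NE corner is SW corner plus one full cell.
latitude 16.35000° S, longitude 53.35833° W.

16.35000° S, 53.35833° W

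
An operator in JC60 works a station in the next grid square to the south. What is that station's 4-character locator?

Latitude square 0; −1 → -1, wraps to 9, carry into field.
Latitude field C = 2; −1 → 1 = B.
The longitude characters are unchanged.

JB69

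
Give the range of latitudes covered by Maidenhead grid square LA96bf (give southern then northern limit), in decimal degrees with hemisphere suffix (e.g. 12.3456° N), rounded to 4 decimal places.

Field L=11, A=0: +11·20° lon, +0·10° lat → SW at lon 40°, lat -90°.
Square 9, 6: +9·2° lon, +6·1° lat → SW at lon 58°, lat -84°.
Subsquare b=1, f=5: +1·0.0833333° lon, +5·0.0416667° lat → SW at lon 58.0833°, lat -83.7917°.
Cell spans 0.0833333° lon × 0.0416667° lat.
south 83.7917° S, north 83.7500° S.

83.7917° S, 83.7500° S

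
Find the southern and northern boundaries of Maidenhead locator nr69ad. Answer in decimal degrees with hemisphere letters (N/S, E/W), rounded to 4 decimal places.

89.1250° N, 89.1667° N

Field N=13, R=17: +13·20° lon, +17·10° lat → SW at lon 80°, lat 80°.
Square 6, 9: +6·2° lon, +9·1° lat → SW at lon 92°, lat 89°.
Subsquare a=0, d=3: +0·0.0833333° lon, +3·0.0416667° lat → SW at lon 92°, lat 89.125°.
Cell spans 0.0833333° lon × 0.0416667° lat.
south 89.1250° N, north 89.1667° N.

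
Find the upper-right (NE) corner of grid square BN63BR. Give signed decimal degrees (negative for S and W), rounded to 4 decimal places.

43.7500, -147.8333

Field B=1, N=13: +1·20° lon, +13·10° lat → SW at lon -160°, lat 40°.
Square 6, 3: +6·2° lon, +3·1° lat → SW at lon -148°, lat 43°.
Subsquare b=1, r=17: +1·0.0833333° lon, +17·0.0416667° lat → SW at lon -147.917°, lat 43.7083°.
Cell spans 0.0833333° lon × 0.0416667° lat. NE corner is SW corner plus one full cell.
latitude 43.7500, longitude -147.8333.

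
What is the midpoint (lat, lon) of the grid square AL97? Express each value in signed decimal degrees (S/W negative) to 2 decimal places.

Field A=0, L=11: +0·20° lon, +11·10° lat → SW at lon -180°, lat 20°.
Square 9, 7: +9·2° lon, +7·1° lat → SW at lon -162°, lat 27°.
Cell spans 2° lon × 1° lat. Centre is SW corner plus half of each.
latitude 27.50, longitude -161.00.

27.50, -161.00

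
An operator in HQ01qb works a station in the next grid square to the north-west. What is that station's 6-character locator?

Longitude subsquare q = 16; −1 → 15 = p.
Latitude subsquare b = 1; +1 → 2 = c.

HQ01pc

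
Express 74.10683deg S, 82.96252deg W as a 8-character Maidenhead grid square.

EB85mv44

Shift to the Maidenhead origin (180°W, 90°S): lon 97.03748, lat 15.89317.
Field: 97.03748/20 → 4 → E, 15.89317/10 → 1 → B; chars EB.
Square: 17.03748/2 → 8, 5.89317/1 → 5; chars 85.
Subsquare: 1.03748/0.0833333 → 12 → m, 0.89317/0.0416667 → 21 → v; chars mv.
Extended square: 0.03748/0.00833333 → 4, 0.01817/0.00416667 → 4; chars 44.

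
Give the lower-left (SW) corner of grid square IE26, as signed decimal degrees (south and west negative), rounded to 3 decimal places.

-44.000, -16.000

Field I=8, E=4: +8·20° lon, +4·10° lat → SW at lon -20°, lat -50°.
Square 2, 6: +2·2° lon, +6·1° lat → SW at lon -16°, lat -44°.
latitude -44.000, longitude -16.000.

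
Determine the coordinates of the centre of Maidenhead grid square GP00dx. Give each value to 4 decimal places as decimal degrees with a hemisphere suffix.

Field G=6, P=15: +6·20° lon, +15·10° lat → SW at lon -60°, lat 60°.
Square 0, 0: +0·2° lon, +0·1° lat → SW at lon -60°, lat 60°.
Subsquare d=3, x=23: +3·0.0833333° lon, +23·0.0416667° lat → SW at lon -59.75°, lat 60.9583°.
Cell spans 0.0833333° lon × 0.0416667° lat. Centre is SW corner plus half of each.
latitude 60.9792° N, longitude 59.7083° W.

60.9792° N, 59.7083° W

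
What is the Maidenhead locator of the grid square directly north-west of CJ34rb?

CJ34qc

Longitude subsquare r = 17; −1 → 16 = q.
Latitude subsquare b = 1; +1 → 2 = c.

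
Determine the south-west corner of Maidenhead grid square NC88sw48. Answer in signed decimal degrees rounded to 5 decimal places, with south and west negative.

-61.05000, 97.53333

Field N=13, C=2: +13·20° lon, +2·10° lat → SW at lon 80°, lat -70°.
Square 8, 8: +8·2° lon, +8·1° lat → SW at lon 96°, lat -62°.
Subsquare s=18, w=22: +18·0.0833333° lon, +22·0.0416667° lat → SW at lon 97.5°, lat -61.0833°.
Extended square 4, 8: +4·0.00833333° lon, +8·0.00416667° lat → SW at lon 97.5333°, lat -61.05°.
latitude -61.05000, longitude 97.53333.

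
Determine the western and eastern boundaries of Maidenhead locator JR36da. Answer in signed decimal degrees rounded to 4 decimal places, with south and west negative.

Field J=9, R=17: +9·20° lon, +17·10° lat → SW at lon 0°, lat 80°.
Square 3, 6: +3·2° lon, +6·1° lat → SW at lon 6°, lat 86°.
Subsquare d=3, a=0: +3·0.0833333° lon, +0·0.0416667° lat → SW at lon 6.25°, lat 86°.
Cell spans 0.0833333° lon × 0.0416667° lat.
west 6.2500, east 6.3333.

6.2500, 6.3333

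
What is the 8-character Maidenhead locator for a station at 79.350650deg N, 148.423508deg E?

QQ49fi04

Shift to the Maidenhead origin (180°W, 90°S): lon 328.42351, lat 169.35065.
Field: lon ⌊328.42351/20⌋ = 16 → Q; lat ⌊169.35065/10⌋ = 16 → Q.
Square: lon ⌊8.42351/2⌋ = 4; lat ⌊9.35065/1⌋ = 9.
Subsquare: lon ⌊0.42351/0.0833333⌋ = 5 → f; lat ⌊0.35065/0.0416667⌋ = 8 → i.
Extended square: lon ⌊0.00684/0.00833333⌋ = 0; lat ⌊0.01732/0.00416667⌋ = 4.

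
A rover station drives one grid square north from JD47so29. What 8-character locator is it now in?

JD47sp20

Latitude extended square 9; +1 → 10, wraps to 0, carry into subsquare.
Latitude subsquare o = 14; +1 → 15 = p.
The longitude characters are unchanged.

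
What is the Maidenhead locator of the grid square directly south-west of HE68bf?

Longitude subsquare b = 1; −1 → 0 = a.
Latitude subsquare f = 5; −1 → 4 = e.

HE68ae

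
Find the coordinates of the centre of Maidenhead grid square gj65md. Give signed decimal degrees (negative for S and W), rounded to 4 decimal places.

5.1458, -46.9583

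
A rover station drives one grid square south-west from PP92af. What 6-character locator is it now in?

PP82xe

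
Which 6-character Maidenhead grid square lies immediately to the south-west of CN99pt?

CN99os

Longitude subsquare p = 15; −1 → 14 = o.
Latitude subsquare t = 19; −1 → 18 = s.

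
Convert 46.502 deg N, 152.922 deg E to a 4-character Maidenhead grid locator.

Offset from 180°W / 90°S: lon 332.92°, lat 136.50°.
Field: 332.92/20 → 16 → Q, 136.50/10 → 13 → N; chars QN.
Square: 12.92/2 → 6, 6.50/1 → 6; chars 66.

QN66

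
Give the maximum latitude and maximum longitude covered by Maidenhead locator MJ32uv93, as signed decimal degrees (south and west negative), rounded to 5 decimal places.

2.89167, 67.75000

Field M=12, J=9: +12·20° lon, +9·10° lat → SW at lon 60°, lat 0°.
Square 3, 2: +3·2° lon, +2·1° lat → SW at lon 66°, lat 2°.
Subsquare u=20, v=21: +20·0.0833333° lon, +21·0.0416667° lat → SW at lon 67.6667°, lat 2.875°.
Extended square 9, 3: +9·0.00833333° lon, +3·0.00416667° lat → SW at lon 67.7417°, lat 2.8875°.
Cell spans 0.00833333° lon × 0.00416667° lat. NE corner is SW corner plus one full cell.
latitude 2.89167, longitude 67.75000.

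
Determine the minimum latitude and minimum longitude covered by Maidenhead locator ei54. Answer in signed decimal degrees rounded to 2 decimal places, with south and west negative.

Field E=4, I=8: +4·20° lon, +8·10° lat → SW at lon -100°, lat -10°.
Square 5, 4: +5·2° lon, +4·1° lat → SW at lon -90°, lat -6°.
latitude -6.00, longitude -90.00.

-6.00, -90.00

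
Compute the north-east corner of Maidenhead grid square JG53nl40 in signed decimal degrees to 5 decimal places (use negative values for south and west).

Field J=9, G=6: +9·20° lon, +6·10° lat → SW at lon 0°, lat -30°.
Square 5, 3: +5·2° lon, +3·1° lat → SW at lon 10°, lat -27°.
Subsquare n=13, l=11: +13·0.0833333° lon, +11·0.0416667° lat → SW at lon 11.0833°, lat -26.5417°.
Extended square 4, 0: +4·0.00833333° lon, +0·0.00416667° lat → SW at lon 11.1167°, lat -26.5417°.
Cell spans 0.00833333° lon × 0.00416667° lat. NE corner is SW corner plus one full cell.
latitude -26.53750, longitude 11.12500.

-26.53750, 11.12500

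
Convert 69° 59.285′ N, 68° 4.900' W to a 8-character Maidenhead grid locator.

Add 180° to longitude and 90° to latitude: 111.91833, 159.98808.
Field: lon ⌊111.91833/20⌋ = 5 → F; lat ⌊159.98808/10⌋ = 15 → P.
Square: lon ⌊11.91833/2⌋ = 5; lat ⌊9.98808/1⌋ = 9.
Subsquare: lon ⌊1.91833/0.0833333⌋ = 23 → x; lat ⌊0.98808/0.0416667⌋ = 23 → x.
Extended square: lon ⌊0.00167/0.00833333⌋ = 0; lat ⌊0.02975/0.00416667⌋ = 7.

FP59xx07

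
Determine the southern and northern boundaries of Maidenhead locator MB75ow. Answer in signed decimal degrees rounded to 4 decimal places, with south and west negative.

-74.0833, -74.0417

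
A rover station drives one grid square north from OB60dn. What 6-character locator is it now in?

OB60do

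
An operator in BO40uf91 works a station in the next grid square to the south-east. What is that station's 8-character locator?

BO40vf00

Longitude extended square 9; +1 → 10, wraps to 0, carry into subsquare.
Longitude subsquare u = 20; +1 → 21 = v.
Latitude extended square 1; −1 → 0.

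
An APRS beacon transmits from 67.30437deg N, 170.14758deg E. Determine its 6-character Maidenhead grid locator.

RP57bh

Add 180° to longitude and 90° to latitude: 350.1476, 157.3044.
Field: lon ⌊350.1476/20⌋ = 17 → R; lat ⌊157.3044/10⌋ = 15 → P.
Square: lon ⌊10.1476/2⌋ = 5; lat ⌊7.3044/1⌋ = 7.
Subsquare: lon ⌊0.1476/0.0833333⌋ = 1 → b; lat ⌊0.3044/0.0416667⌋ = 7 → h.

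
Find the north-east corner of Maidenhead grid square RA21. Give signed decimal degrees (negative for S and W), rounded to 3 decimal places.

-88.000, 166.000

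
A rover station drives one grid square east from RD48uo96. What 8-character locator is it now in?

Longitude extended square 9; +1 → 10, wraps to 0, carry into subsquare.
Longitude subsquare u = 20; +1 → 21 = v.
The latitude characters are unchanged.

RD48vo06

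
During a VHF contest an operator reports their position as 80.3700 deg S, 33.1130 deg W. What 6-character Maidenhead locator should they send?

Offset from 180°W / 90°S: lon 146.8870°, lat 9.6300°.
Field: lon ⌊146.8870/20⌋ = 7 → H; lat ⌊9.6300/10⌋ = 0 → A.
Square: lon ⌊6.8870/2⌋ = 3; lat ⌊9.6300/1⌋ = 9.
Subsquare: lon ⌊0.8870/0.0833333⌋ = 10 → k; lat ⌊0.6300/0.0416667⌋ = 15 → p.

HA39kp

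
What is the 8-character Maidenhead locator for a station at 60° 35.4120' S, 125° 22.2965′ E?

Add 180° to longitude and 90° to latitude: 305.37161, 29.40980.
Field (20°×10°, letters A–R): lon ⌊305.37161/20⌋ = 15 → P; lat ⌊29.40980/10⌋ = 2 → C.
Square (2°×1°, digits 0–9): lon ⌊5.37161/2⌋ = 2; lat ⌊9.40980/1⌋ = 9.
Subsquare (5′×2.5′, letters a–x): lon ⌊1.37161/0.0833333⌋ = 16 → q; lat ⌊0.40980/0.0416667⌋ = 9 → j.
Extended square (30″×15″, digits 0–9): lon ⌊0.03827/0.00833333⌋ = 4; lat ⌊0.03480/0.00416667⌋ = 8.

PC29qj48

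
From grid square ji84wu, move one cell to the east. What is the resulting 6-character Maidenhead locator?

JI84xu

Longitude subsquare w = 22; +1 → 23 = x.
The latitude characters are unchanged.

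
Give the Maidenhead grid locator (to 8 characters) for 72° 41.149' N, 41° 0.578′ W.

GQ92lq84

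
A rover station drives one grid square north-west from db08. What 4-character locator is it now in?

CB99

Longitude square 0; −1 → -1, wraps to 9, carry into field.
Longitude field D = 3; −1 → 2 = C.
Latitude square 8; +1 → 9.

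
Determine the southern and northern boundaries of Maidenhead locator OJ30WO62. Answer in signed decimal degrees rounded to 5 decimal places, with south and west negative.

0.59167, 0.59583

Field O=14, J=9: +14·20° lon, +9·10° lat → SW at lon 100°, lat 0°.
Square 3, 0: +3·2° lon, +0·1° lat → SW at lon 106°, lat 0°.
Subsquare w=22, o=14: +22·0.0833333° lon, +14·0.0416667° lat → SW at lon 107.833°, lat 0.583333°.
Extended square 6, 2: +6·0.00833333° lon, +2·0.00416667° lat → SW at lon 107.883°, lat 0.591667°.
Cell spans 0.00833333° lon × 0.00416667° lat.
south 0.59167, north 0.59583.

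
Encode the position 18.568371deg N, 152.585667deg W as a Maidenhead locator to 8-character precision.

BK38qn96

Shift to the Maidenhead origin (180°W, 90°S): lon 27.41433, lat 108.56837.
Field: lon ⌊27.41433/20⌋ = 1 → B; lat ⌊108.56837/10⌋ = 10 → K.
Square: lon ⌊7.41433/2⌋ = 3; lat ⌊8.56837/1⌋ = 8.
Subsquare: lon ⌊1.41433/0.0833333⌋ = 16 → q; lat ⌊0.56837/0.0416667⌋ = 13 → n.
Extended square: lon ⌊0.08100/0.00833333⌋ = 9; lat ⌊0.02670/0.00416667⌋ = 6.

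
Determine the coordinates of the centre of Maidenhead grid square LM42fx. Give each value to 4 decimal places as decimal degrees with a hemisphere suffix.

32.9792° N, 48.4583° E

Field L=11, M=12: +11·20° lon, +12·10° lat → SW at lon 40°, lat 30°.
Square 4, 2: +4·2° lon, +2·1° lat → SW at lon 48°, lat 32°.
Subsquare f=5, x=23: +5·0.0833333° lon, +23·0.0416667° lat → SW at lon 48.4167°, lat 32.9583°.
Cell spans 0.0833333° lon × 0.0416667° lat. Centre is SW corner plus half of each.
latitude 32.9792° N, longitude 48.4583° E.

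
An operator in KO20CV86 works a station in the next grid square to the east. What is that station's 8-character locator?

KO20cv96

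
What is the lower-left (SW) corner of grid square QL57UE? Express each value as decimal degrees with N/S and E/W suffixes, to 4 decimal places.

Field Q=16, L=11: +16·20° lon, +11·10° lat → SW at lon 140°, lat 20°.
Square 5, 7: +5·2° lon, +7·1° lat → SW at lon 150°, lat 27°.
Subsquare u=20, e=4: +20·0.0833333° lon, +4·0.0416667° lat → SW at lon 151.667°, lat 27.1667°.
latitude 27.1667° N, longitude 151.6667° E.

27.1667° N, 151.6667° E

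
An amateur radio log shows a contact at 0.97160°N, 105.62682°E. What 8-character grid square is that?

OJ20tx53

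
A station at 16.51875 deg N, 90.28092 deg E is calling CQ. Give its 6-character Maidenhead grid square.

NK56dm

Add 180° to longitude and 90° to latitude: 270.2809, 106.5187.
Field: 270.2809/20 → 13 → N, 106.5187/10 → 10 → K; chars NK.
Square: 10.2809/2 → 5, 6.5187/1 → 6; chars 56.
Subsquare: 0.2809/0.0833333 → 3 → d, 0.5187/0.0416667 → 12 → m; chars dm.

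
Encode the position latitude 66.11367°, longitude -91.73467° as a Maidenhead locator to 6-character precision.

EP46dc

Offset from 180°W / 90°S: lon 88.2653°, lat 156.1137°.
Field: lon ⌊88.2653/20⌋ = 4 → E; lat ⌊156.1137/10⌋ = 15 → P.
Square: lon ⌊8.2653/2⌋ = 4; lat ⌊6.1137/1⌋ = 6.
Subsquare: lon ⌊0.2653/0.0833333⌋ = 3 → d; lat ⌊0.1137/0.0416667⌋ = 2 → c.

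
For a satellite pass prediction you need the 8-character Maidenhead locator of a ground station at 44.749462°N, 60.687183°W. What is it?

FN94pr79

Add 180° to longitude and 90° to latitude: 119.31282, 134.74946.
Field: 119.31282/20 → 5 → F, 134.74946/10 → 13 → N; chars FN.
Square: 19.31282/2 → 9, 4.74946/1 → 4; chars 94.
Subsquare: 1.31282/0.0833333 → 15 → p, 0.74946/0.0416667 → 17 → r; chars pr.
Extended square: 0.06282/0.00833333 → 7, 0.04113/0.00416667 → 9; chars 79.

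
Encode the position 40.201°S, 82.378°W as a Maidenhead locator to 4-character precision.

EE89

Offset from 180°W / 90°S: lon 97.62°, lat 49.80°.
Field: lon ⌊97.62/20⌋ = 4 → E; lat ⌊49.80/10⌋ = 4 → E.
Square: lon ⌊17.62/2⌋ = 8; lat ⌊9.80/1⌋ = 9.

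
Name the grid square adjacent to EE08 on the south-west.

Longitude square 0; −1 → -1, wraps to 9, carry into field.
Longitude field E = 4; −1 → 3 = D.
Latitude square 8; −1 → 7.

DE97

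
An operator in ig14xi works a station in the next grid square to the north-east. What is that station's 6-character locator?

Longitude subsquare x = 23; +1 → 24, wraps to 0 = a, carry into square.
Longitude square 1; +1 → 2.
Latitude subsquare i = 8; +1 → 9 = j.

IG24aj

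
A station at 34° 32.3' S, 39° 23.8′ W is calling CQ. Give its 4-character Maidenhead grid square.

Add 180° to longitude and 90° to latitude: 140.60, 55.46.
Field: lon ⌊140.60/20⌋ = 7 → H; lat ⌊55.46/10⌋ = 5 → F.
Square: lon ⌊0.60/2⌋ = 0; lat ⌊5.46/1⌋ = 5.

HF05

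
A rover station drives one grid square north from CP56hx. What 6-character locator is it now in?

Latitude subsquare x = 23; +1 → 24, wraps to 0 = a, carry into square.
Latitude square 6; +1 → 7.
The longitude characters are unchanged.

CP57ha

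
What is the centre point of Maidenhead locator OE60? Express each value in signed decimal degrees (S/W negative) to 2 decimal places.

Field O=14, E=4: +14·20° lon, +4·10° lat → SW at lon 100°, lat -50°.
Square 6, 0: +6·2° lon, +0·1° lat → SW at lon 112°, lat -50°.
Cell spans 2° lon × 1° lat. Centre is SW corner plus half of each.
latitude -49.50, longitude 113.00.

-49.50, 113.00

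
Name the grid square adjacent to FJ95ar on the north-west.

Longitude subsquare a = 0; −1 → -1, wraps to 23 = x, carry into square.
Longitude square 9; −1 → 8.
Latitude subsquare r = 17; +1 → 18 = s.

FJ85xs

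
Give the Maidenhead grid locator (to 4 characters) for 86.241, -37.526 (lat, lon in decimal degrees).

Add 180° to longitude and 90° to latitude: 142.47, 176.24.
Field: 142.47/20 → 7 → H, 176.24/10 → 17 → R; chars HR.
Square: 2.47/2 → 1, 6.24/1 → 6; chars 16.

HR16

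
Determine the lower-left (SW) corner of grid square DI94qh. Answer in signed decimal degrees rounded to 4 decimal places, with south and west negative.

Field D=3, I=8: +3·20° lon, +8·10° lat → SW at lon -120°, lat -10°.
Square 9, 4: +9·2° lon, +4·1° lat → SW at lon -102°, lat -6°.
Subsquare q=16, h=7: +16·0.0833333° lon, +7·0.0416667° lat → SW at lon -100.667°, lat -5.70833°.
latitude -5.7083, longitude -100.6667.

-5.7083, -100.6667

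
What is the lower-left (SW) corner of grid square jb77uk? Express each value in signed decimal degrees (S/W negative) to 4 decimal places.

-72.5833, 15.6667

Field J=9, B=1: +9·20° lon, +1·10° lat → SW at lon 0°, lat -80°.
Square 7, 7: +7·2° lon, +7·1° lat → SW at lon 14°, lat -73°.
Subsquare u=20, k=10: +20·0.0833333° lon, +10·0.0416667° lat → SW at lon 15.6667°, lat -72.5833°.
latitude -72.5833, longitude 15.6667.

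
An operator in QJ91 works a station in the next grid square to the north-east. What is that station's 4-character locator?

RJ02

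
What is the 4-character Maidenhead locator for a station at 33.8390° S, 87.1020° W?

Offset from 180°W / 90°S: lon 92.90°, lat 56.16°.
Field: lon ⌊92.90/20⌋ = 4 → E; lat ⌊56.16/10⌋ = 5 → F.
Square: lon ⌊12.90/2⌋ = 6; lat ⌊6.16/1⌋ = 6.

EF66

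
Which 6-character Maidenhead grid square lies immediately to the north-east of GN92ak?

Longitude subsquare a = 0; +1 → 1 = b.
Latitude subsquare k = 10; +1 → 11 = l.

GN92bl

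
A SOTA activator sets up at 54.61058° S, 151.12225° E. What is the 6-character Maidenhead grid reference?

QD55nj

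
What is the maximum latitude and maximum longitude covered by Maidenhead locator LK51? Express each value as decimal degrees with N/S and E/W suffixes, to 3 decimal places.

12.000° N, 52.000° E

Field L=11, K=10: +11·20° lon, +10·10° lat → SW at lon 40°, lat 10°.
Square 5, 1: +5·2° lon, +1·1° lat → SW at lon 50°, lat 11°.
Cell spans 2° lon × 1° lat. NE corner is SW corner plus one full cell.
latitude 12.000° N, longitude 52.000° E.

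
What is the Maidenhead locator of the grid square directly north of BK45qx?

BK46qa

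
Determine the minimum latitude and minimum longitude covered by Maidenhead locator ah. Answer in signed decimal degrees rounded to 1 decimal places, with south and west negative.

-20.0, -180.0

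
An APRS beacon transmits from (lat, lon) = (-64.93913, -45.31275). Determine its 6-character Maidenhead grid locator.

GC75ib

Offset from 180°W / 90°S: lon 134.6873°, lat 25.0609°.
Field: 134.6873/20 → 6 → G, 25.0609/10 → 2 → C; chars GC.
Square: 14.6873/2 → 7, 5.0609/1 → 5; chars 75.
Subsquare: 0.6873/0.0833333 → 8 → i, 0.0609/0.0416667 → 1 → b; chars ib.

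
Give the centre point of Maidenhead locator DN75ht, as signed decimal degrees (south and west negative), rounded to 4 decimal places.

Field D=3, N=13: +3·20° lon, +13·10° lat → SW at lon -120°, lat 40°.
Square 7, 5: +7·2° lon, +5·1° lat → SW at lon -106°, lat 45°.
Subsquare h=7, t=19: +7·0.0833333° lon, +19·0.0416667° lat → SW at lon -105.417°, lat 45.7917°.
Cell spans 0.0833333° lon × 0.0416667° lat. Centre is SW corner plus half of each.
latitude 45.8125, longitude -105.3750.

45.8125, -105.3750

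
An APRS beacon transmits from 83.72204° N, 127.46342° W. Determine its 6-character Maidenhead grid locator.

CR63gr

Offset from 180°W / 90°S: lon 52.5366°, lat 173.7220°.
Field (20°×10°, letters A–R): lon ⌊52.5366/20⌋ = 2 → C; lat ⌊173.7220/10⌋ = 17 → R.
Square (2°×1°, digits 0–9): lon ⌊12.5366/2⌋ = 6; lat ⌊3.7220/1⌋ = 3.
Subsquare (5′×2.5′, letters a–x): lon ⌊0.5366/0.0833333⌋ = 6 → g; lat ⌊0.7220/0.0416667⌋ = 17 → r.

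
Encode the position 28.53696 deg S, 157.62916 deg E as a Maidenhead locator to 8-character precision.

Shift to the Maidenhead origin (180°W, 90°S): lon 337.62916, lat 61.46304.
Field (20°×10°, letters A–R): lon ⌊337.62916/20⌋ = 16 → Q; lat ⌊61.46304/10⌋ = 6 → G.
Square (2°×1°, digits 0–9): lon ⌊17.62916/2⌋ = 8; lat ⌊1.46304/1⌋ = 1.
Subsquare (5′×2.5′, letters a–x): lon ⌊1.62916/0.0833333⌋ = 19 → t; lat ⌊0.46304/0.0416667⌋ = 11 → l.
Extended square (30″×15″, digits 0–9): lon ⌊0.04583/0.00833333⌋ = 5; lat ⌊0.00471/0.00416667⌋ = 1.

QG81tl51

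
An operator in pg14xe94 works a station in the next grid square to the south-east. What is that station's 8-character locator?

Longitude extended square 9; +1 → 10, wraps to 0, carry into subsquare.
Longitude subsquare x = 23; +1 → 24, wraps to 0 = a, carry into square.
Longitude square 1; +1 → 2.
Latitude extended square 4; −1 → 3.

PG24ae03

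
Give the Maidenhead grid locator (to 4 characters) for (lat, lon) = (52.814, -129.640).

CO52

Add 180° to longitude and 90° to latitude: 50.36, 142.81.
Field: lon ⌊50.36/20⌋ = 2 → C; lat ⌊142.81/10⌋ = 14 → O.
Square: lon ⌊10.36/2⌋ = 5; lat ⌊2.81/1⌋ = 2.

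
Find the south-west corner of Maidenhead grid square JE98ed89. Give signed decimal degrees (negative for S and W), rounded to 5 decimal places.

Field J=9, E=4: +9·20° lon, +4·10° lat → SW at lon 0°, lat -50°.
Square 9, 8: +9·2° lon, +8·1° lat → SW at lon 18°, lat -42°.
Subsquare e=4, d=3: +4·0.0833333° lon, +3·0.0416667° lat → SW at lon 18.3333°, lat -41.875°.
Extended square 8, 9: +8·0.00833333° lon, +9·0.00416667° lat → SW at lon 18.4°, lat -41.8375°.
latitude -41.83750, longitude 18.40000.

-41.83750, 18.40000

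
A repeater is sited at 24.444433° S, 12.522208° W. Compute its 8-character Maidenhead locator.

IG35rn73

Shift to the Maidenhead origin (180°W, 90°S): lon 167.47779, lat 65.55557.
Field: lon ⌊167.47779/20⌋ = 8 → I; lat ⌊65.55557/10⌋ = 6 → G.
Square: lon ⌊7.47779/2⌋ = 3; lat ⌊5.55557/1⌋ = 5.
Subsquare: lon ⌊1.47779/0.0833333⌋ = 17 → r; lat ⌊0.55557/0.0416667⌋ = 13 → n.
Extended square: lon ⌊0.06113/0.00833333⌋ = 7; lat ⌊0.01390/0.00416667⌋ = 3.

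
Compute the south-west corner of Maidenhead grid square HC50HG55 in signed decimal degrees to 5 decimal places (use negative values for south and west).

Field H=7, C=2: +7·20° lon, +2·10° lat → SW at lon -40°, lat -70°.
Square 5, 0: +5·2° lon, +0·1° lat → SW at lon -30°, lat -70°.
Subsquare h=7, g=6: +7·0.0833333° lon, +6·0.0416667° lat → SW at lon -29.4167°, lat -69.75°.
Extended square 5, 5: +5·0.00833333° lon, +5·0.00416667° lat → SW at lon -29.375°, lat -69.7292°.
latitude -69.72917, longitude -29.37500.

-69.72917, -29.37500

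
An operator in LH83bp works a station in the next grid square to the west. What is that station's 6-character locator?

LH83ap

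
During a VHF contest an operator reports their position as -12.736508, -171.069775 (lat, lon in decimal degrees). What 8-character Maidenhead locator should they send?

Shift to the Maidenhead origin (180°W, 90°S): lon 8.93023, lat 77.26349.
Field: lon ⌊8.93023/20⌋ = 0 → A; lat ⌊77.26349/10⌋ = 7 → H.
Square: lon ⌊8.93023/2⌋ = 4; lat ⌊7.26349/1⌋ = 7.
Subsquare: lon ⌊0.93023/0.0833333⌋ = 11 → l; lat ⌊0.26349/0.0416667⌋ = 6 → g.
Extended square: lon ⌊0.01356/0.00833333⌋ = 1; lat ⌊0.01349/0.00416667⌋ = 3.

AH47lg13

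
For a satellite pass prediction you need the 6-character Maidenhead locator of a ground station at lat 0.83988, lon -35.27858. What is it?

HJ20iu

Shift to the Maidenhead origin (180°W, 90°S): lon 144.7214, lat 90.8399.
Field: lon ⌊144.7214/20⌋ = 7 → H; lat ⌊90.8399/10⌋ = 9 → J.
Square: lon ⌊4.7214/2⌋ = 2; lat ⌊0.8399/1⌋ = 0.
Subsquare: lon ⌊0.7214/0.0833333⌋ = 8 → i; lat ⌊0.8399/0.0416667⌋ = 20 → u.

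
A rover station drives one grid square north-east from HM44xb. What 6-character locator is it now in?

HM54ac

Longitude subsquare x = 23; +1 → 24, wraps to 0 = a, carry into square.
Longitude square 4; +1 → 5.
Latitude subsquare b = 1; +1 → 2 = c.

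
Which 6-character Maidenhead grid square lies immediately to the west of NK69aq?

NK59xq

Longitude subsquare a = 0; −1 → -1, wraps to 23 = x, carry into square.
Longitude square 6; −1 → 5.
The latitude characters are unchanged.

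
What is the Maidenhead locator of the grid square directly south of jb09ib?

JB09ia

Latitude subsquare b = 1; −1 → 0 = a.
The longitude characters are unchanged.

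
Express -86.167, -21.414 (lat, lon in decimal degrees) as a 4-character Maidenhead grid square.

HA93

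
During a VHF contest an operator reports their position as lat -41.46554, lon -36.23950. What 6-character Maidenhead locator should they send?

HE18vm

Offset from 180°W / 90°S: lon 143.7605°, lat 48.5345°.
Field: lon ⌊143.7605/20⌋ = 7 → H; lat ⌊48.5345/10⌋ = 4 → E.
Square: lon ⌊3.7605/2⌋ = 1; lat ⌊8.5345/1⌋ = 8.
Subsquare: lon ⌊1.7605/0.0833333⌋ = 21 → v; lat ⌊0.5345/0.0416667⌋ = 12 → m.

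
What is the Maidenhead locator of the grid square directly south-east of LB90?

Longitude square 9; +1 → 10, wraps to 0, carry into field.
Longitude field L = 11; +1 → 12 = M.
Latitude square 0; −1 → -1, wraps to 9, carry into field.
Latitude field B = 1; −1 → 0 = A.

MA09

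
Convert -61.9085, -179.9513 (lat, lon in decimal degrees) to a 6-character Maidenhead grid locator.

AC08ac

Add 180° to longitude and 90° to latitude: 0.0487, 28.0915.
Field: 0.0487/20 → 0 → A, 28.0915/10 → 2 → C; chars AC.
Square: 0.0487/2 → 0, 8.0915/1 → 8; chars 08.
Subsquare: 0.0487/0.0833333 → 0 → a, 0.0915/0.0416667 → 2 → c; chars ac.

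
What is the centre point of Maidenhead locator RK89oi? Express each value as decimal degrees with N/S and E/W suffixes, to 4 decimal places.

Field R=17, K=10: +17·20° lon, +10·10° lat → SW at lon 160°, lat 10°.
Square 8, 9: +8·2° lon, +9·1° lat → SW at lon 176°, lat 19°.
Subsquare o=14, i=8: +14·0.0833333° lon, +8·0.0416667° lat → SW at lon 177.167°, lat 19.3333°.
Cell spans 0.0833333° lon × 0.0416667° lat. Centre is SW corner plus half of each.
latitude 19.3542° N, longitude 177.2083° E.

19.3542° N, 177.2083° E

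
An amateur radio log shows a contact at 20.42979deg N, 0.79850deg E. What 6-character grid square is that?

JL00jk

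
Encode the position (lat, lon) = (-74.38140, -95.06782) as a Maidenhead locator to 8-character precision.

EB25lo18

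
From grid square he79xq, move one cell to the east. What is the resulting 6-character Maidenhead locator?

HE89aq

Longitude subsquare x = 23; +1 → 24, wraps to 0 = a, carry into square.
Longitude square 7; +1 → 8.
The latitude characters are unchanged.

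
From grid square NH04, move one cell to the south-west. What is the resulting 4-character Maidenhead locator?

MH93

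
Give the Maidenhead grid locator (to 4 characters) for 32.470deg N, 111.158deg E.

OM52

Add 180° to longitude and 90° to latitude: 291.16, 122.47.
Field (20°×10°, letters A–R): 291.16/20 → 14 → O, 122.47/10 → 12 → M; chars OM.
Square (2°×1°, digits 0–9): 11.16/2 → 5, 2.47/1 → 2; chars 52.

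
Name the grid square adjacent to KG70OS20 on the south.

KG70or29

Latitude extended square 0; −1 → -1, wraps to 9, carry into subsquare.
Latitude subsquare s = 18; −1 → 17 = r.
The longitude characters are unchanged.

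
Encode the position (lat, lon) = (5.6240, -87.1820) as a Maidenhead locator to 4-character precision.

EJ65

Offset from 180°W / 90°S: lon 92.82°, lat 95.62°.
Field: 92.82/20 → 4 → E, 95.62/10 → 9 → J; chars EJ.
Square: 12.82/2 → 6, 5.62/1 → 5; chars 65.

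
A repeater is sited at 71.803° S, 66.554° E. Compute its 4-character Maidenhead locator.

Add 180° to longitude and 90° to latitude: 246.55, 18.20.
Field (20°×10°, letters A–R): lon ⌊246.55/20⌋ = 12 → M; lat ⌊18.20/10⌋ = 1 → B.
Square (2°×1°, digits 0–9): lon ⌊6.55/2⌋ = 3; lat ⌊8.20/1⌋ = 8.

MB38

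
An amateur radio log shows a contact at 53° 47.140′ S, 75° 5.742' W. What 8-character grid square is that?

Offset from 180°W / 90°S: lon 104.90430°, lat 36.21433°.
Field: lon ⌊104.90430/20⌋ = 5 → F; lat ⌊36.21433/10⌋ = 3 → D.
Square: lon ⌊4.90430/2⌋ = 2; lat ⌊6.21433/1⌋ = 6.
Subsquare: lon ⌊0.90430/0.0833333⌋ = 10 → k; lat ⌊0.21433/0.0416667⌋ = 5 → f.
Extended square: lon ⌊0.07097/0.00833333⌋ = 8; lat ⌊0.00600/0.00416667⌋ = 1.

FD26kf81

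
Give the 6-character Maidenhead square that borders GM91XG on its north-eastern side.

HM01ah

Longitude subsquare x = 23; +1 → 24, wraps to 0 = a, carry into square.
Longitude square 9; +1 → 10, wraps to 0, carry into field.
Longitude field G = 6; +1 → 7 = H.
Latitude subsquare g = 6; +1 → 7 = h.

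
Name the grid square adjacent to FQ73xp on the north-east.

FQ83aq

Longitude subsquare x = 23; +1 → 24, wraps to 0 = a, carry into square.
Longitude square 7; +1 → 8.
Latitude subsquare p = 15; +1 → 16 = q.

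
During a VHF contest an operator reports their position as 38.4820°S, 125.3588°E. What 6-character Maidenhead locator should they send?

PF21qm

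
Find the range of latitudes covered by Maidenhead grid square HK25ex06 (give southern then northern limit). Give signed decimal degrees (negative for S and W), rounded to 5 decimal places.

15.98333, 15.98750

Field H=7, K=10: +7·20° lon, +10·10° lat → SW at lon -40°, lat 10°.
Square 2, 5: +2·2° lon, +5·1° lat → SW at lon -36°, lat 15°.
Subsquare e=4, x=23: +4·0.0833333° lon, +23·0.0416667° lat → SW at lon -35.6667°, lat 15.9583°.
Extended square 0, 6: +0·0.00833333° lon, +6·0.00416667° lat → SW at lon -35.6667°, lat 15.9833°.
Cell spans 0.00833333° lon × 0.00416667° lat.
south 15.98333, north 15.98750.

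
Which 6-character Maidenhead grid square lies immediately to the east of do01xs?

DO11as

Longitude subsquare x = 23; +1 → 24, wraps to 0 = a, carry into square.
Longitude square 0; +1 → 1.
The latitude characters are unchanged.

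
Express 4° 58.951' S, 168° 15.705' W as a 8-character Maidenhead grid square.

Offset from 180°W / 90°S: lon 11.73825°, lat 85.01748°.
Field (20°×10°, letters A–R): 11.73825/20 → 0 → A, 85.01748/10 → 8 → I; chars AI.
Square (2°×1°, digits 0–9): 11.73825/2 → 5, 5.01748/1 → 5; chars 55.
Subsquare (5′×2.5′, letters a–x): 1.73825/0.0833333 → 20 → u, 0.01748/0.0416667 → 0 → a; chars ua.
Extended square (30″×15″, digits 0–9): 0.07158/0.00833333 → 8, 0.01748/0.00416667 → 4; chars 84.

AI55ua84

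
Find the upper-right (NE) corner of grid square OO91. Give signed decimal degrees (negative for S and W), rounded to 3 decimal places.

Field O=14, O=14: +14·20° lon, +14·10° lat → SW at lon 100°, lat 50°.
Square 9, 1: +9·2° lon, +1·1° lat → SW at lon 118°, lat 51°.
Cell spans 2° lon × 1° lat. NE corner is SW corner plus one full cell.
latitude 52.000, longitude 120.000.

52.000, 120.000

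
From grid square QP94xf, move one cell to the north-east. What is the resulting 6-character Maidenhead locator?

Longitude subsquare x = 23; +1 → 24, wraps to 0 = a, carry into square.
Longitude square 9; +1 → 10, wraps to 0, carry into field.
Longitude field Q = 16; +1 → 17 = R.
Latitude subsquare f = 5; +1 → 6 = g.

RP04ag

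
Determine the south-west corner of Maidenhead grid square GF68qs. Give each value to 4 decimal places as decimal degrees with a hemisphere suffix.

Field G=6, F=5: +6·20° lon, +5·10° lat → SW at lon -60°, lat -40°.
Square 6, 8: +6·2° lon, +8·1° lat → SW at lon -48°, lat -32°.
Subsquare q=16, s=18: +16·0.0833333° lon, +18·0.0416667° lat → SW at lon -46.6667°, lat -31.25°.
latitude 31.2500° S, longitude 46.6667° W.

31.2500° S, 46.6667° W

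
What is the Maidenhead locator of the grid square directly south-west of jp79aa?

JP68xx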